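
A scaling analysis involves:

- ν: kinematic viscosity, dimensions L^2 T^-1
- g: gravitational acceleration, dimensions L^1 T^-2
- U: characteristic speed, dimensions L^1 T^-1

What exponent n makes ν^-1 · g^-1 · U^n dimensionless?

3

Balance the L exponent: (1)·n from U, plus −(2) − (1) = -3 from the rest, must sum to zero.
n − 3 = 0, so n = 3.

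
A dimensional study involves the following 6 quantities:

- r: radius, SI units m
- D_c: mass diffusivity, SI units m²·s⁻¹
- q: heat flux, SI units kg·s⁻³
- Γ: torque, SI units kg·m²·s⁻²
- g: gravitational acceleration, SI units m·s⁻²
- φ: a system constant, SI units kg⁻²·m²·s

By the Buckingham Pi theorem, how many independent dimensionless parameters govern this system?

3

There are 6 variables and 3 base dimensions (M, L, T).
The dimension matrix has rank 3.
Independent dimensionless groups: 6 − 3 = 3.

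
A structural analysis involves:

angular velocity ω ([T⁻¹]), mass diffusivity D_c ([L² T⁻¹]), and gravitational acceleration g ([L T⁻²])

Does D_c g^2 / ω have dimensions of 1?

no

Sum the exponent of each base dimension across the product:
  L: −[ω]_L + [D_c]_L + 2·[g]_L = −(0) + (2) + 2·(1) = 4
  T: −[ω]_T + [D_c]_T + 2·[g]_T = −(-1) + (-1) + 2·(-2) = -4
Net dimensions [L⁴ T⁻⁴] ≠ [1] — not dimensionless.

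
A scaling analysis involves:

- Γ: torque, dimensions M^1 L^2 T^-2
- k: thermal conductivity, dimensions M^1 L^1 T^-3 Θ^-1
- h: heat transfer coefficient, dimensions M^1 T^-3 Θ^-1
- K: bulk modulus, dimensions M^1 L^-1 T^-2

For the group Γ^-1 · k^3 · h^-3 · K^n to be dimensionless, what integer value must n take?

Balance the M exponent: (1)·n from K, plus −(1) + 3·(1) − 3·(1) = -1 from the rest, must sum to zero.
n − 1 = 0, so n = 1.

1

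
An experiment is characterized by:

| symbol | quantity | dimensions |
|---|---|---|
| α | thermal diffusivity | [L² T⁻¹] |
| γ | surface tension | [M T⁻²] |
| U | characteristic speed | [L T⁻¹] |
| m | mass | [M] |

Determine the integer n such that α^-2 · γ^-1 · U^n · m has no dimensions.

Balance the L exponent: (1)·n from U, plus −2·(2) − (0) + (0) = -4 from the rest, must sum to zero.
n − 4 = 0, so n = 4.

4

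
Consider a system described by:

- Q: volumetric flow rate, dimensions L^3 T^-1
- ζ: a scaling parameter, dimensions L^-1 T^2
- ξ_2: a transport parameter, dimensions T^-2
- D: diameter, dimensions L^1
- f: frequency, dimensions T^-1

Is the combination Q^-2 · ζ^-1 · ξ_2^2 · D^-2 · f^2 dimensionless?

Sum the exponent of each base dimension across the product:
  L: −2·[Q]_L − [ζ]_L + 2·[ξ_2]_L − 2·[D]_L + 2·[f]_L = −2·(3) − (-1) + 2·(0) − 2·(1) + 2·(0) = -7
  T: −2·[Q]_T − [ζ]_T + 2·[ξ_2]_T − 2·[D]_T + 2·[f]_T = −2·(-1) − (2) + 2·(-2) − 2·(0) + 2·(-1) = -6
Net dimensions [L⁻⁷ T⁻⁶] ≠ [1] — not dimensionless.

no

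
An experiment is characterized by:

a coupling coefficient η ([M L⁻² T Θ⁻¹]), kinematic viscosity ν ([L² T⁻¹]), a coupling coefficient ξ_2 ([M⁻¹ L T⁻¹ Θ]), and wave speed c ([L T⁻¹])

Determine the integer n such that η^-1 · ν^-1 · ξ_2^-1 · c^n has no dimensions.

1

Balance the L exponent: (1)·n from c, plus −(-2) − (2) − (1) = -1 from the rest, must sum to zero.
n − 1 = 0, so n = 1.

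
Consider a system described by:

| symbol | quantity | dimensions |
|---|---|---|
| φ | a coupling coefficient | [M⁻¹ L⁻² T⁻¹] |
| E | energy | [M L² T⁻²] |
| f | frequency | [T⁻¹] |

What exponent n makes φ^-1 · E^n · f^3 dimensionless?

Balance the M exponent: (1)·n from E, plus −(-1) + 3·(0) = 1 from the rest, must sum to zero.
n + 1 = 0, so n = -1.

-1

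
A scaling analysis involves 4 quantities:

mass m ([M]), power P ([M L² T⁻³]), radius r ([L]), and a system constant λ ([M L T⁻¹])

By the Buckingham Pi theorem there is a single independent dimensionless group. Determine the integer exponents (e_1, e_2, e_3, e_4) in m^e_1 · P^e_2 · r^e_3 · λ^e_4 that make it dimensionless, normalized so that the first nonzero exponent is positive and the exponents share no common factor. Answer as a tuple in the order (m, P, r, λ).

M: e_1·(1) + e_2·(1) + e_3·(0) + e_4·(1) = 0
L: e_1·(0) + e_2·(2) + e_3·(1) + e_4·(1) = 0
T: e_1·(0) + e_2·(-3) + e_3·(0) + e_4·(-1) = 0
Solving this homogeneous linear system for the smallest-integer solution (first nonzero entry positive) gives (2, 1, 1, -3).

(2, 1, 1, -3)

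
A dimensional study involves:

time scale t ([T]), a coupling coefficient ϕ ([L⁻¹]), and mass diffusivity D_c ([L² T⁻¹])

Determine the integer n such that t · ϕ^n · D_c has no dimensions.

Balance the L exponent: (-1)·n from ϕ, plus (0) + (2) = 2 from the rest, must sum to zero.
−n + 2 = 0, so n = 2.

2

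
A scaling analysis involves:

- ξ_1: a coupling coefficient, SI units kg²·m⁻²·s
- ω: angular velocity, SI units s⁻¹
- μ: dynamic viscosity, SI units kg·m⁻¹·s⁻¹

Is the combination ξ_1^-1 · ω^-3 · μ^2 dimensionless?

Sum the exponent of each base dimension across the product:
  M: −[ξ_1]_M − 3·[ω]_M + 2·[μ]_M = −(2) − 3·(0) + 2·(1) = 0
  L: −[ξ_1]_L − 3·[ω]_L + 2·[μ]_L = −(-2) − 3·(0) + 2·(-1) = 0
  T: −[ξ_1]_T − 3·[ω]_T + 2·[μ]_T = −(1) − 3·(-1) + 2·(-1) = 0
All base exponents vanish — dimensionless.

yes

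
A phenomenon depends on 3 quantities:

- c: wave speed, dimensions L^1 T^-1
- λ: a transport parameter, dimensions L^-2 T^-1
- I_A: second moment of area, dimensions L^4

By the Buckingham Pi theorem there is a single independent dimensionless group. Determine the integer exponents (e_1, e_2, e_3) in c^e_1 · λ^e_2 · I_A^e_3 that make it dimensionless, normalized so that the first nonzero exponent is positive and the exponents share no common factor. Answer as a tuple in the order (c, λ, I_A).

(4, -4, -3)

L: e_1·(1) + e_2·(-2) + e_3·(4) = 0
T: e_1·(-1) + e_2·(-1) + e_3·(0) = 0
Solving this homogeneous linear system for the smallest-integer solution (first nonzero entry positive) gives (4, -4, -3).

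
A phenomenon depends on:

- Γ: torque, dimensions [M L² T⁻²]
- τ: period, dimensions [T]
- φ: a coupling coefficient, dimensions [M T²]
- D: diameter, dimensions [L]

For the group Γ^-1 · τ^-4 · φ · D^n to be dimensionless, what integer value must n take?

Balance the L exponent: (1)·n from D, plus −(2) − 4·(0) + (0) = -2 from the rest, must sum to zero.
n − 2 = 0, so n = 2.

2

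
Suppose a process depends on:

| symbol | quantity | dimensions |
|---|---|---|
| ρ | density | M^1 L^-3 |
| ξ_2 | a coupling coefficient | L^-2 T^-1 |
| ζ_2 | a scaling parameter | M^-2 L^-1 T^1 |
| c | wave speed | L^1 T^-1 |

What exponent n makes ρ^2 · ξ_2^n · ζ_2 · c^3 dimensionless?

-2

Balance the L exponent: (-2)·n from ξ_2, plus 2·(-3) + (-1) + 3·(1) = -4 from the rest, must sum to zero.
-2n − 4 = 0, so n = -2.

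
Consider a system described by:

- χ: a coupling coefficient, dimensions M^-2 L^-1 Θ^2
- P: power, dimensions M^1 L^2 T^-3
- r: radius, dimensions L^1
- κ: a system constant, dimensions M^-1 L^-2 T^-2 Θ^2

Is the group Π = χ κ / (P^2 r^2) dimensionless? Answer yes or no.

no

Sum the exponent of each base dimension across the product:
  M: [χ]_M − 2·[P]_M − 2·[r]_M + [κ]_M = (-2) − 2·(1) − 2·(0) + (-1) = -5
  L: [χ]_L − 2·[P]_L − 2·[r]_L + [κ]_L = (-1) − 2·(2) − 2·(1) + (-2) = -9
  T: [χ]_T − 2·[P]_T − 2·[r]_T + [κ]_T = (0) − 2·(-3) − 2·(0) + (-2) = 4
  Θ: [χ]_Θ − 2·[P]_Θ − 2·[r]_Θ + [κ]_Θ = (2) − 2·(0) − 2·(0) + (2) = 4
Net dimensions [M⁻⁵ L⁻⁹ T⁴ Θ⁴] ≠ [1] — not dimensionless.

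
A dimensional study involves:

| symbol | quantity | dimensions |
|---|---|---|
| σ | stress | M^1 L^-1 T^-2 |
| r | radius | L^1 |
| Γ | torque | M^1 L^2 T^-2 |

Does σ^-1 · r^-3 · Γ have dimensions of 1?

Sum the exponent of each base dimension across the product:
  M: −[σ]_M − 3·[r]_M + [Γ]_M = −(1) − 3·(0) + (1) = 0
  L: −[σ]_L − 3·[r]_L + [Γ]_L = −(-1) − 3·(1) + (2) = 0
  T: −[σ]_T − 3·[r]_T + [Γ]_T = −(-2) − 3·(0) + (-2) = 0
  Θ: −[σ]_Θ − 3·[r]_Θ + [Γ]_Θ = −(0) − 3·(0) + (0) = 0
  N: −[σ]_N − 3·[r]_N + [Γ]_N = −(0) − 3·(0) + (0) = 0
All base exponents vanish — dimensionless.

yes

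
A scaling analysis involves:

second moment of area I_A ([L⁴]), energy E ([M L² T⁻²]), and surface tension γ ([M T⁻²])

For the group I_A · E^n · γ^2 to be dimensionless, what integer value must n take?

-2

Balance the M exponent: (1)·n from E, plus (0) + 2·(1) = 2 from the rest, must sum to zero.
n + 2 = 0, so n = -2.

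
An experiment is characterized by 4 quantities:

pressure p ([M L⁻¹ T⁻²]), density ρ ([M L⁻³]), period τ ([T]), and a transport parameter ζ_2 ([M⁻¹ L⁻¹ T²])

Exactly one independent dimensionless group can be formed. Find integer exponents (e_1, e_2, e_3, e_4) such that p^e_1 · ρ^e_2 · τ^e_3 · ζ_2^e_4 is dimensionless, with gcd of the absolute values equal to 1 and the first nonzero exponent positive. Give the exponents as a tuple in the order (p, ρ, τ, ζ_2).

M: e_1·(1) + e_2·(1) + e_3·(0) + e_4·(-1) = 0
L: e_1·(-1) + e_2·(-3) + e_3·(0) + e_4·(-1) = 0
T: e_1·(-2) + e_2·(0) + e_3·(1) + e_4·(2) = 0
Solving this homogeneous linear system for the smallest-integer solution (first nonzero entry positive) gives (2, -1, 2, 1).

(2, -1, 2, 1)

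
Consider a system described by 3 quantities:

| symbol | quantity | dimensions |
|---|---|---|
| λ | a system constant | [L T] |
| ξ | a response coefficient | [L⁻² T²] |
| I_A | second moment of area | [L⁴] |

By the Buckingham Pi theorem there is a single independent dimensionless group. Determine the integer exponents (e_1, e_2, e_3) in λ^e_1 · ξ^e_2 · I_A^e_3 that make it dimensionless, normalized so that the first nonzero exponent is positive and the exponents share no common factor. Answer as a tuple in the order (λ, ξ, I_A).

(2, -1, -1)

L: e_1·(1) + e_2·(-2) + e_3·(4) = 0
T: e_1·(1) + e_2·(2) + e_3·(0) = 0
Solving this homogeneous linear system for the smallest-integer solution (first nonzero entry positive) gives (2, -1, -1).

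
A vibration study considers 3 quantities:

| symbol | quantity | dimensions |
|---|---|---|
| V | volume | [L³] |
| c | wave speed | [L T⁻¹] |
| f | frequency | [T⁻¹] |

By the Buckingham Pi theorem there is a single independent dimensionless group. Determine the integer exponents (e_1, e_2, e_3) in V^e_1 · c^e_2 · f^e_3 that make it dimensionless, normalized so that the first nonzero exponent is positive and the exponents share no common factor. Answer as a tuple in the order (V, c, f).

L: e_1·(3) + e_2·(1) + e_3·(0) = 0
T: e_1·(0) + e_2·(-1) + e_3·(-1) = 0
Solving this homogeneous linear system for the smallest-integer solution (first nonzero entry positive) gives (1, -3, 3).

(1, -3, 3)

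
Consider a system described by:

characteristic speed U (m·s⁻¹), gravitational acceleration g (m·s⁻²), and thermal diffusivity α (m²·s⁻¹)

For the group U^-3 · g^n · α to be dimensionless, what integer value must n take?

Balance the L exponent: (1)·n from g, plus −3·(1) + (2) = -1 from the rest, must sum to zero.
n − 1 = 0, so n = 1.

1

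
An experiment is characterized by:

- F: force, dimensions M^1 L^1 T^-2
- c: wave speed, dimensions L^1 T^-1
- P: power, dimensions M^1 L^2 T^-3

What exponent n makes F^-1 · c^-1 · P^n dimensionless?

Balance the M exponent: (1)·n from P, plus −(1) − (0) = -1 from the rest, must sum to zero.
n − 1 = 0, so n = 1.

1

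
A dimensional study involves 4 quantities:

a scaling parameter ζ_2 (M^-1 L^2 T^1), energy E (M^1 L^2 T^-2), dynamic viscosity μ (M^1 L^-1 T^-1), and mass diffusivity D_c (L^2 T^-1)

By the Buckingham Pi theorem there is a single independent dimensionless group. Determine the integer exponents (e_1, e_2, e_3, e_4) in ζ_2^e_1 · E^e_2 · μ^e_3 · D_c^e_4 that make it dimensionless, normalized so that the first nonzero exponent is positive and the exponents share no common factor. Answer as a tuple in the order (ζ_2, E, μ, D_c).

M: e_1·(-1) + e_2·(1) + e_3·(1) + e_4·(0) = 0
L: e_1·(2) + e_2·(2) + e_3·(-1) + e_4·(2) = 0
T: e_1·(1) + e_2·(-2) + e_3·(-1) + e_4·(-1) = 0
Solving this homogeneous linear system for the smallest-integer solution (first nonzero entry positive) gives (1, -1, 2, 1).

(1, -1, 2, 1)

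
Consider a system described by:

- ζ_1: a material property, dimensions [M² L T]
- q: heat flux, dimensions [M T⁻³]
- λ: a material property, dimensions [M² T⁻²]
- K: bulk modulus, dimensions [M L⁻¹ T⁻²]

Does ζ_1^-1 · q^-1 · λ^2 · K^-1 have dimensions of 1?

yes

Sum the exponent of each base dimension across the product:
  M: −[ζ_1]_M − [q]_M + 2·[λ]_M − [K]_M = −(2) − (1) + 2·(2) − (1) = 0
  L: −[ζ_1]_L − [q]_L + 2·[λ]_L − [K]_L = −(1) − (0) + 2·(0) − (-1) = 0
  T: −[ζ_1]_T − [q]_T + 2·[λ]_T − [K]_T = −(1) − (-3) + 2·(-2) − (-2) = 0
All base exponents vanish — dimensionless.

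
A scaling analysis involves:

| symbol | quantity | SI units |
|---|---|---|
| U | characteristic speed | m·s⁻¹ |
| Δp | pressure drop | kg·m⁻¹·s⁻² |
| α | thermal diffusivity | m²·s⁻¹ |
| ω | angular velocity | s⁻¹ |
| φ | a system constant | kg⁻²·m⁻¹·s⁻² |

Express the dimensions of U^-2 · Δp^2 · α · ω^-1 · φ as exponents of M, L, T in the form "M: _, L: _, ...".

Collect each base-dimension exponent across the product:
  M: −2·(0) + 2·(1) + (0) − (0) + (-2) = 0
  L: −2·(1) + 2·(-1) + (2) − (0) + (-1) = -3
  T: −2·(-1) + 2·(-2) + (-1) − (-1) + (-2) = -4
So the dimensions are [L⁻³ T⁻⁴].

M: 0, L: -3, T: -4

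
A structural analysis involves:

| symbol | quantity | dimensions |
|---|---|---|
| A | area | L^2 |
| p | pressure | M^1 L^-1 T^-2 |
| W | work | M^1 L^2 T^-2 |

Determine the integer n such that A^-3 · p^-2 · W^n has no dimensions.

Balance the M exponent: (1)·n from W, plus −3·(0) − 2·(1) = -2 from the rest, must sum to zero.
n − 2 = 0, so n = 2.

2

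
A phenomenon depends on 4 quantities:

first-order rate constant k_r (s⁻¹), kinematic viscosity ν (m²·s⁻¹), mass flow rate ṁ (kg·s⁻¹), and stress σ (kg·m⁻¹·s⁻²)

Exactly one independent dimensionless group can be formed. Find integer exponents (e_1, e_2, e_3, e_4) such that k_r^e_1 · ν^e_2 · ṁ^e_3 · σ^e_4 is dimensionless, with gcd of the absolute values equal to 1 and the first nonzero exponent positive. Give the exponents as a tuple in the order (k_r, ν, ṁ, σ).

M: e_1·(0) + e_2·(0) + e_3·(1) + e_4·(1) = 0
L: e_1·(0) + e_2·(2) + e_3·(0) + e_4·(-1) = 0
T: e_1·(-1) + e_2·(-1) + e_3·(-1) + e_4·(-2) = 0
Solving this homogeneous linear system for the smallest-integer solution (first nonzero entry positive) gives (3, -1, 2, -2).

(3, -1, 2, -2)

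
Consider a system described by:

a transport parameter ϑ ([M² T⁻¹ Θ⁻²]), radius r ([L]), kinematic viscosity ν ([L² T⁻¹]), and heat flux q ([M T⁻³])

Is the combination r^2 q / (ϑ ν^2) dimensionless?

no

Sum the exponent of each base dimension across the product:
  M: −[ϑ]_M + 2·[r]_M − 2·[ν]_M + [q]_M = −(2) + 2·(0) − 2·(0) + (1) = -1
  L: −[ϑ]_L + 2·[r]_L − 2·[ν]_L + [q]_L = −(0) + 2·(1) − 2·(2) + (0) = -2
  T: −[ϑ]_T + 2·[r]_T − 2·[ν]_T + [q]_T = −(-1) + 2·(0) − 2·(-1) + (-3) = 0
  Θ: −[ϑ]_Θ + 2·[r]_Θ − 2·[ν]_Θ + [q]_Θ = −(-2) + 2·(0) − 2·(0) + (0) = 2
Net dimensions [M⁻¹ L⁻² Θ²] ≠ [1] — not dimensionless.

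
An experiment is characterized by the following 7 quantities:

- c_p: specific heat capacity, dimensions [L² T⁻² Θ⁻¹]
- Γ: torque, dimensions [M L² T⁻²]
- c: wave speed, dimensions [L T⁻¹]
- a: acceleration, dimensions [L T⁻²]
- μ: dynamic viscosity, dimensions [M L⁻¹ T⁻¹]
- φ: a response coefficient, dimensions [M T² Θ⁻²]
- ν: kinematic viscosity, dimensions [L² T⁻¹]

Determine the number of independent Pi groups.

There are 7 variables and 4 base dimensions (M, L, T, Θ).
The dimension matrix has rank 4.
Independent dimensionless groups: 7 − 4 = 3.

3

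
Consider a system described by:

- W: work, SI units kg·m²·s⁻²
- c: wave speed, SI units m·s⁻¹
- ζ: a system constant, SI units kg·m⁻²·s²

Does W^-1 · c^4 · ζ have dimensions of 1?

yes

Sum the exponent of each base dimension across the product:
  M: −[W]_M + 4·[c]_M + [ζ]_M = −(1) + 4·(0) + (1) = 0
  L: −[W]_L + 4·[c]_L + [ζ]_L = −(2) + 4·(1) + (-2) = 0
  T: −[W]_T + 4·[c]_T + [ζ]_T = −(-2) + 4·(-1) + (2) = 0
All base exponents vanish — dimensionless.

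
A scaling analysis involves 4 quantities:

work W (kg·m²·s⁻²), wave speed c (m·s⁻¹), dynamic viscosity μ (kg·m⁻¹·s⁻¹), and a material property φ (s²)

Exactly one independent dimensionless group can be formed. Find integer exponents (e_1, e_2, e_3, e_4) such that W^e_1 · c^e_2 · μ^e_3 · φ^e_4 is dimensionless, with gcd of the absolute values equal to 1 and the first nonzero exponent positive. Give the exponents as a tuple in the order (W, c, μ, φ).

M: e_1·(1) + e_2·(0) + e_3·(1) + e_4·(0) = 0
L: e_1·(2) + e_2·(1) + e_3·(-1) + e_4·(0) = 0
T: e_1·(-2) + e_2·(-1) + e_3·(-1) + e_4·(2) = 0
Solving this homogeneous linear system for the smallest-integer solution (first nonzero entry positive) gives (1, -3, -1, -1).

(1, -3, -1, -1)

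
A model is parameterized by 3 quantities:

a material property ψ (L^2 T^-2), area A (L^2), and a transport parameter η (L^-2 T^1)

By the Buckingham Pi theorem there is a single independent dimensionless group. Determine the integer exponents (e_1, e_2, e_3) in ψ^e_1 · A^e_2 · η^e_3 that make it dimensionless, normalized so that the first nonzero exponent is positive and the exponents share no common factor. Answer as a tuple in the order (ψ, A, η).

L: e_1·(2) + e_2·(2) + e_3·(-2) = 0
T: e_1·(-2) + e_2·(0) + e_3·(1) = 0
Solving this homogeneous linear system for the smallest-integer solution (first nonzero entry positive) gives (1, 1, 2).

(1, 1, 2)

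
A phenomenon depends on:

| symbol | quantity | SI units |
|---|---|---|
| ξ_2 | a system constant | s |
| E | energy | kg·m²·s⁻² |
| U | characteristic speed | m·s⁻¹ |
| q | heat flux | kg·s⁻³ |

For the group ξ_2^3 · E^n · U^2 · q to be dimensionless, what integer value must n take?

-1

Balance the M exponent: (1)·n from E, plus 3·(0) + 2·(0) + (1) = 1 from the rest, must sum to zero.
n + 1 = 0, so n = -1.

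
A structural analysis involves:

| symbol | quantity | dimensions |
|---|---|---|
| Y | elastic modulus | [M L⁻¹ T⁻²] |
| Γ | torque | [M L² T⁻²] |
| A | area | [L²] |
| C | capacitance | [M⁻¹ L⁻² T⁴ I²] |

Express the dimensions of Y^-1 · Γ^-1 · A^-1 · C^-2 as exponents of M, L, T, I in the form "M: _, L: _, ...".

M: 0, L: 1, T: -4, I: -4

Collect each base-dimension exponent across the product:
  M: −(1) − (1) − (0) − 2·(-1) = 0
  L: −(-1) − (2) − (2) − 2·(-2) = 1
  T: −(-2) − (-2) − (0) − 2·(4) = -4
  I: −(0) − (0) − (0) − 2·(2) = -4
So the dimensions are [L T⁻⁴ I⁻⁴].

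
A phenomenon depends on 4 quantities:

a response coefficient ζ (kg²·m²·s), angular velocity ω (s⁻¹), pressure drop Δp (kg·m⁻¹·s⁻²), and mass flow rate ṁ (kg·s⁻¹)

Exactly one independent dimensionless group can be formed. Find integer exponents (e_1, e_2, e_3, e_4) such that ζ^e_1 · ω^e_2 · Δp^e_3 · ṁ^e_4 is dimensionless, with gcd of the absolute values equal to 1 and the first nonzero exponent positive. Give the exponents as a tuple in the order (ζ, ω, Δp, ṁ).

(1, 1, 2, -4)

M: e_1·(2) + e_2·(0) + e_3·(1) + e_4·(1) = 0
L: e_1·(2) + e_2·(0) + e_3·(-1) + e_4·(0) = 0
T: e_1·(1) + e_2·(-1) + e_3·(-2) + e_4·(-1) = 0
Solving this homogeneous linear system for the smallest-integer solution (first nonzero entry positive) gives (1, 1, 2, -4).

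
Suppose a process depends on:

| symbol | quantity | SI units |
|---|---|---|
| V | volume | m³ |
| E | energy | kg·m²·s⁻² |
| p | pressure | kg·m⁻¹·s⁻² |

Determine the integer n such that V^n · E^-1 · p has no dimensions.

Balance the L exponent: (3)·n from V, plus −(2) + (-1) = -3 from the rest, must sum to zero.
3n − 3 = 0, so n = 1.

1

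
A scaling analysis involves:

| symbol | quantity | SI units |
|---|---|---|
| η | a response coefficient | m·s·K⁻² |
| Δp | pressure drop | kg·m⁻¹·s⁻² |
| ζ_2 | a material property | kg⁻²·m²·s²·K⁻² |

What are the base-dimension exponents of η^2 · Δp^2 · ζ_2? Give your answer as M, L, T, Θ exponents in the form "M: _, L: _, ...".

Collect each base-dimension exponent across the product:
  M: 2·(0) + 2·(1) + (-2) = 0
  L: 2·(1) + 2·(-1) + (2) = 2
  T: 2·(1) + 2·(-2) + (2) = 0
  Θ: 2·(-2) + 2·(0) + (-2) = -6
So the dimensions are [L² Θ⁻⁶].

M: 0, L: 2, T: 0, Θ: -6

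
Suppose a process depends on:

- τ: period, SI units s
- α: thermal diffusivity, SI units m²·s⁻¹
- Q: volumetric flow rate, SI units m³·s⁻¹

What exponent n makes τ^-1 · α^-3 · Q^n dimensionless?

2

Balance the L exponent: (3)·n from Q, plus −(0) − 3·(2) = -6 from the rest, must sum to zero.
3n − 6 = 0, so n = 2.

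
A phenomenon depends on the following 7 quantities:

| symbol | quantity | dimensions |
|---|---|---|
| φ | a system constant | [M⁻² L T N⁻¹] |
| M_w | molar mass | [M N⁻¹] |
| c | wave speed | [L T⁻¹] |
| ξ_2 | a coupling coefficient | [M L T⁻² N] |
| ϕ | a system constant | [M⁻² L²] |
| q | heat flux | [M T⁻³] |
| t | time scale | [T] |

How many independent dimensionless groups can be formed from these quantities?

3

There are 7 variables and 4 base dimensions (M, L, T, N).
The dimension matrix has rank 4.
Independent dimensionless groups: 7 − 4 = 3.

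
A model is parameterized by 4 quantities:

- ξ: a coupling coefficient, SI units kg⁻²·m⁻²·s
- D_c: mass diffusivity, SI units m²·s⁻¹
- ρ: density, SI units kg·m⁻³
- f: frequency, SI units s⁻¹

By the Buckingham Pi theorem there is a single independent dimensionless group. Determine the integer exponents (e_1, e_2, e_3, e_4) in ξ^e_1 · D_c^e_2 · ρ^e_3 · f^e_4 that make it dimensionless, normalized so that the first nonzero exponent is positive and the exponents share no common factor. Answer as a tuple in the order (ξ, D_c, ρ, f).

(1, 4, 2, -3)

M: e_1·(-2) + e_2·(0) + e_3·(1) + e_4·(0) = 0
L: e_1·(-2) + e_2·(2) + e_3·(-3) + e_4·(0) = 0
T: e_1·(1) + e_2·(-1) + e_3·(0) + e_4·(-1) = 0
Solving this homogeneous linear system for the smallest-integer solution (first nonzero entry positive) gives (1, 4, 2, -3).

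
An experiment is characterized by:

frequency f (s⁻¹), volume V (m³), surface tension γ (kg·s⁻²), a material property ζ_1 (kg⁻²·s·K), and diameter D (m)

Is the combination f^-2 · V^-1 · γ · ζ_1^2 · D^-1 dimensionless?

no

Sum the exponent of each base dimension across the product:
  M: −2·[f]_M − [V]_M + [γ]_M + 2·[ζ_1]_M − [D]_M = −2·(0) − (0) + (1) + 2·(-2) − (0) = -3
  L: −2·[f]_L − [V]_L + [γ]_L + 2·[ζ_1]_L − [D]_L = −2·(0) − (3) + (0) + 2·(0) − (1) = -4
  T: −2·[f]_T − [V]_T + [γ]_T + 2·[ζ_1]_T − [D]_T = −2·(-1) − (0) + (-2) + 2·(1) − (0) = 2
  Θ: −2·[f]_Θ − [V]_Θ + [γ]_Θ + 2·[ζ_1]_Θ − [D]_Θ = −2·(0) − (0) + (0) + 2·(1) − (0) = 2
Net dimensions [M⁻³ L⁻⁴ T² Θ²] ≠ [1] — not dimensionless.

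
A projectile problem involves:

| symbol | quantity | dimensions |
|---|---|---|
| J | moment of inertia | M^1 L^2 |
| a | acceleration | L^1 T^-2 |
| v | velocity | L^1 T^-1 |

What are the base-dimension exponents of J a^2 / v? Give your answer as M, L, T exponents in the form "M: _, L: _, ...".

M: 1, L: 3, T: -3

Collect each base-dimension exponent across the product:
  M: (1) + 2·(0) − (0) = 1
  L: (2) + 2·(1) − (1) = 3
  T: (0) + 2·(-2) − (-1) = -3
So the dimensions are [M L³ T⁻³].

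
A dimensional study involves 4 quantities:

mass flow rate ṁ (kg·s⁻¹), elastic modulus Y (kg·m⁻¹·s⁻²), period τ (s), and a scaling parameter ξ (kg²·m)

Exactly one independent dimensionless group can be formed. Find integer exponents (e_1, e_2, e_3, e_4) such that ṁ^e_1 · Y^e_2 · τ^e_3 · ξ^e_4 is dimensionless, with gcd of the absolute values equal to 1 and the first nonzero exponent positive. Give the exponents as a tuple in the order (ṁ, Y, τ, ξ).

M: e_1·(1) + e_2·(1) + e_3·(0) + e_4·(2) = 0
L: e_1·(0) + e_2·(-1) + e_3·(0) + e_4·(1) = 0
T: e_1·(-1) + e_2·(-2) + e_3·(1) + e_4·(0) = 0
Solving this homogeneous linear system for the smallest-integer solution (first nonzero entry positive) gives (3, -1, 1, -1).

(3, -1, 1, -1)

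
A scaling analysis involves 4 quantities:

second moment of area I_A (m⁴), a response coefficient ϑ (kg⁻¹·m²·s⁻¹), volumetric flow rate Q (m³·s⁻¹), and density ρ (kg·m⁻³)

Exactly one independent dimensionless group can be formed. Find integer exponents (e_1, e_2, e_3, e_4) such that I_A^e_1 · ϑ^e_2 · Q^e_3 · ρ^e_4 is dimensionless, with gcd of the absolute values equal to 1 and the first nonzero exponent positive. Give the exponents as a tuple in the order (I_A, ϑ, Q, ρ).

(1, 1, -1, 1)

M: e_1·(0) + e_2·(-1) + e_3·(0) + e_4·(1) = 0
L: e_1·(4) + e_2·(2) + e_3·(3) + e_4·(-3) = 0
T: e_1·(0) + e_2·(-1) + e_3·(-1) + e_4·(0) = 0
Solving this homogeneous linear system for the smallest-integer solution (first nonzero entry positive) gives (1, 1, -1, 1).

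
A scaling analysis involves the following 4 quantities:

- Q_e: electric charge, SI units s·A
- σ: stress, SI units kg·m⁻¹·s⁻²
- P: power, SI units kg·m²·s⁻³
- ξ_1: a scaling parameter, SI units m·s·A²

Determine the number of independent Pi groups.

There are 4 variables and 4 base dimensions (M, L, T, I).
The dimension matrix has rank 4.
Independent dimensionless groups: 4 − 4 = 0.

0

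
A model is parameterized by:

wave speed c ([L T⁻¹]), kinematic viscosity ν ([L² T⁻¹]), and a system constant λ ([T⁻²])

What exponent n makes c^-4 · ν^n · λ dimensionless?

Balance the L exponent: (2)·n from ν, plus −4·(1) + (0) = -4 from the rest, must sum to zero.
2n − 4 = 0, so n = 2.

2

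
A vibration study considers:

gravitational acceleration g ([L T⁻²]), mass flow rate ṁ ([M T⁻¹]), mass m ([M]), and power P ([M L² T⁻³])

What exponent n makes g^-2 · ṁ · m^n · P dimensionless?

-2

Balance the M exponent: (1)·n from m, plus −2·(0) + (1) + (1) = 2 from the rest, must sum to zero.
n + 2 = 0, so n = -2.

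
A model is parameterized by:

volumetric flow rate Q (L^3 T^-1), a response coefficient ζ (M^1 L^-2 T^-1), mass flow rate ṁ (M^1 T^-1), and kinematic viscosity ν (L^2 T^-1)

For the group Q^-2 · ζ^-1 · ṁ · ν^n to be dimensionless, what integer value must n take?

2

Balance the L exponent: (2)·n from ν, plus −2·(3) − (-2) + (0) = -4 from the rest, must sum to zero.
2n − 4 = 0, so n = 2.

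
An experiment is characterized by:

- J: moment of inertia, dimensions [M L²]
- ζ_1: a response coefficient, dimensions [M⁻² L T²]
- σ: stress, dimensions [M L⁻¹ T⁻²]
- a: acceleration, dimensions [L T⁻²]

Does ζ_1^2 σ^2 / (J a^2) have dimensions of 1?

Sum the exponent of each base dimension across the product:
  M: −[J]_M + 2·[ζ_1]_M + 2·[σ]_M − 2·[a]_M = −(1) + 2·(-2) + 2·(1) − 2·(0) = -3
  L: −[J]_L + 2·[ζ_1]_L + 2·[σ]_L − 2·[a]_L = −(2) + 2·(1) + 2·(-1) − 2·(1) = -4
  T: −[J]_T + 2·[ζ_1]_T + 2·[σ]_T − 2·[a]_T = −(0) + 2·(2) + 2·(-2) − 2·(-2) = 4
Net dimensions [M⁻³ L⁻⁴ T⁴] ≠ [1] — not dimensionless.

no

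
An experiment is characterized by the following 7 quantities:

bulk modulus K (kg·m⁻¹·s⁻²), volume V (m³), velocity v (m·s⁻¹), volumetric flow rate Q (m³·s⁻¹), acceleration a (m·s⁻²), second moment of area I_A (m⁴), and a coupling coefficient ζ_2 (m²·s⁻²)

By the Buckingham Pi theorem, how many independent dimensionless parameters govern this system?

4

There are 7 variables and 3 base dimensions (M, L, T).
The dimension matrix has rank 3.
Independent dimensionless groups: 7 − 3 = 4.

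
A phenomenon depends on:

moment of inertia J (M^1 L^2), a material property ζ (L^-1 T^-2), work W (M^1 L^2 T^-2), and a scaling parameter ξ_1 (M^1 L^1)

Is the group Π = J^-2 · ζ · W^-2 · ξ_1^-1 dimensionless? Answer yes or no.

Sum the exponent of each base dimension across the product:
  M: −2·[J]_M + [ζ]_M − 2·[W]_M − [ξ_1]_M = −2·(1) + (0) − 2·(1) − (1) = -5
  L: −2·[J]_L + [ζ]_L − 2·[W]_L − [ξ_1]_L = −2·(2) + (-1) − 2·(2) − (1) = -10
  T: −2·[J]_T + [ζ]_T − 2·[W]_T − [ξ_1]_T = −2·(0) + (-2) − 2·(-2) − (0) = 2
Net dimensions [M⁻⁵ L⁻¹⁰ T²] ≠ [1] — not dimensionless.

no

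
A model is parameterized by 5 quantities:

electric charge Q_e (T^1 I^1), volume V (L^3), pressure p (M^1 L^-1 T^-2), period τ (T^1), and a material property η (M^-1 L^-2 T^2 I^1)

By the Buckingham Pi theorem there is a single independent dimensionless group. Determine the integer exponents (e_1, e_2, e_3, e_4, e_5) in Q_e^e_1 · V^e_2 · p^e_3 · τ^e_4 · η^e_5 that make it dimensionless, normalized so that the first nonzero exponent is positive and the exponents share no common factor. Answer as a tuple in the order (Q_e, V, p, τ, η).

(1, -1, -1, -1, -1)

M: e_1·(0) + e_2·(0) + e_3·(1) + e_4·(0) + e_5·(-1) = 0
L: e_1·(0) + e_2·(3) + e_3·(-1) + e_4·(0) + e_5·(-2) = 0
T: e_1·(1) + e_2·(0) + e_3·(-2) + e_4·(1) + e_5·(2) = 0
I: e_1·(1) + e_2·(0) + e_3·(0) + e_4·(0) + e_5·(1) = 0
Solving this homogeneous linear system for the smallest-integer solution (first nonzero entry positive) gives (1, -1, -1, -1, -1).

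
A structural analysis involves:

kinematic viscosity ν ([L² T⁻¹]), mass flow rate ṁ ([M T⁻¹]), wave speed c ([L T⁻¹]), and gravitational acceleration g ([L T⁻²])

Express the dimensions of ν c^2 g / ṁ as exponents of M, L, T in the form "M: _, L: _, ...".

Collect each base-dimension exponent across the product:
  M: (0) − (1) + 2·(0) + (0) = -1
  L: (2) − (0) + 2·(1) + (1) = 5
  T: (-1) − (-1) + 2·(-1) + (-2) = -4
So the dimensions are [M⁻¹ L⁵ T⁻⁴].

M: -1, L: 5, T: -4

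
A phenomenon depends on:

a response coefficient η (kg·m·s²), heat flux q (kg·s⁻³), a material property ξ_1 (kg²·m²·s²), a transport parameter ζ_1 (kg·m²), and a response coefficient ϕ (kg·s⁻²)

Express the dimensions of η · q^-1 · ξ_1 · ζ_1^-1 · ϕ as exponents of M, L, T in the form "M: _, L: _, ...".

M: 2, L: 1, T: 5

Collect each base-dimension exponent across the product:
  M: (1) − (1) + (2) − (1) + (1) = 2
  L: (1) − (0) + (2) − (2) + (0) = 1
  T: (2) − (-3) + (2) − (0) + (-2) = 5
So the dimensions are [M² L T⁵].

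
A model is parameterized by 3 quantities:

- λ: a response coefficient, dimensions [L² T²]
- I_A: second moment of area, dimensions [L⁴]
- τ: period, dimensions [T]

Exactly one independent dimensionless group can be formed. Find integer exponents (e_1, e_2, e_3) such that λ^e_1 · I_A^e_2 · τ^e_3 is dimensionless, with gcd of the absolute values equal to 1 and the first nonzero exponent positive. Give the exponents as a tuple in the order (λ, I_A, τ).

(2, -1, -4)

L: e_1·(2) + e_2·(4) + e_3·(0) = 0
T: e_1·(2) + e_2·(0) + e_3·(1) = 0
Solving this homogeneous linear system for the smallest-integer solution (first nonzero entry positive) gives (2, -1, -4).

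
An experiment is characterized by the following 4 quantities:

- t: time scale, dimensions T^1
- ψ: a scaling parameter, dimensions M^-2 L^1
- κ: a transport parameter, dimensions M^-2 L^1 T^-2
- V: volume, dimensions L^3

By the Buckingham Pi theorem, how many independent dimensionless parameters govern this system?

1

There are 4 variables and 3 base dimensions (M, L, T).
The dimension matrix has rank 3.
Independent dimensionless groups: 4 − 3 = 1.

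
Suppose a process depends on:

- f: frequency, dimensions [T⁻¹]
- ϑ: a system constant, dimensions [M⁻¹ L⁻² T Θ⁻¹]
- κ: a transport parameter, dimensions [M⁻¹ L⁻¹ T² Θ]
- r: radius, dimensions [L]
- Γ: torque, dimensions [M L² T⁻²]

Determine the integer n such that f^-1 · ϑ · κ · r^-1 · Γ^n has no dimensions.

Balance the M exponent: (1)·n from Γ, plus −(0) + (-1) + (-1) − (0) = -2 from the rest, must sum to zero.
n − 2 = 0, so n = 2.

2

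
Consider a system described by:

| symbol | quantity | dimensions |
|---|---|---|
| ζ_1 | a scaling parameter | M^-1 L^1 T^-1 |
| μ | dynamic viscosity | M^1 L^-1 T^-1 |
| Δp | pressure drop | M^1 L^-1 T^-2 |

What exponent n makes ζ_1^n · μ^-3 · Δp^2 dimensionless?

-1

Balance the M exponent: (-1)·n from ζ_1, plus −3·(1) + 2·(1) = -1 from the rest, must sum to zero.
−n − 1 = 0, so n = -1.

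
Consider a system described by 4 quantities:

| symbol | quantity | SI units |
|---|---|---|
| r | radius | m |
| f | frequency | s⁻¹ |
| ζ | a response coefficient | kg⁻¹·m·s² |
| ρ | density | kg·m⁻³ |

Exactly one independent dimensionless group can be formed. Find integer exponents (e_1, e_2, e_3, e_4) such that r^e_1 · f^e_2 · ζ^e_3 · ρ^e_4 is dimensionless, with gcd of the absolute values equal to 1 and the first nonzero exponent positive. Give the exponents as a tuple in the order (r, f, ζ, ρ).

(2, 2, 1, 1)

M: e_1·(0) + e_2·(0) + e_3·(-1) + e_4·(1) = 0
L: e_1·(1) + e_2·(0) + e_3·(1) + e_4·(-3) = 0
T: e_1·(0) + e_2·(-1) + e_3·(2) + e_4·(0) = 0
Solving this homogeneous linear system for the smallest-integer solution (first nonzero entry positive) gives (2, 2, 1, 1).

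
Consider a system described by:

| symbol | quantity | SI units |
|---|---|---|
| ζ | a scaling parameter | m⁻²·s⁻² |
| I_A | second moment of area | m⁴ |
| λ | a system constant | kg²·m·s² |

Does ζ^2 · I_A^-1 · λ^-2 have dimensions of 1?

no

Sum the exponent of each base dimension across the product:
  M: 2·[ζ]_M − [I_A]_M − 2·[λ]_M = 2·(0) − (0) − 2·(2) = -4
  L: 2·[ζ]_L − [I_A]_L − 2·[λ]_L = 2·(-2) − (4) − 2·(1) = -10
  T: 2·[ζ]_T − [I_A]_T − 2·[λ]_T = 2·(-2) − (0) − 2·(2) = -8
Net dimensions [M⁻⁴ L⁻¹⁰ T⁻⁸] ≠ [1] — not dimensionless.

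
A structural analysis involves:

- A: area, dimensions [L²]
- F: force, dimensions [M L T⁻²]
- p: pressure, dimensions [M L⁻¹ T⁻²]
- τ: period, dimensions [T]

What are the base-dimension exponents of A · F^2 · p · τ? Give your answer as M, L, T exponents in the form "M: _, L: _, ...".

M: 3, L: 3, T: -5

Collect each base-dimension exponent across the product:
  M: (0) + 2·(1) + (1) + (0) = 3
  L: (2) + 2·(1) + (-1) + (0) = 3
  T: (0) + 2·(-2) + (-2) + (1) = -5
So the dimensions are [M³ L³ T⁻⁵].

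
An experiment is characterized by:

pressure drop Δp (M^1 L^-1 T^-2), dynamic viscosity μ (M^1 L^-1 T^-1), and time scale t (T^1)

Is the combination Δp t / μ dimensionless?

yes

Sum the exponent of each base dimension across the product:
  M: [Δp]_M − [μ]_M + [t]_M = (1) − (1) + (0) = 0
  L: [Δp]_L − [μ]_L + [t]_L = (-1) − (-1) + (0) = 0
  T: [Δp]_T − [μ]_T + [t]_T = (-2) − (-1) + (1) = 0
  N: [Δp]_N − [μ]_N + [t]_N = (0) − (0) + (0) = 0
All base exponents vanish — dimensionless.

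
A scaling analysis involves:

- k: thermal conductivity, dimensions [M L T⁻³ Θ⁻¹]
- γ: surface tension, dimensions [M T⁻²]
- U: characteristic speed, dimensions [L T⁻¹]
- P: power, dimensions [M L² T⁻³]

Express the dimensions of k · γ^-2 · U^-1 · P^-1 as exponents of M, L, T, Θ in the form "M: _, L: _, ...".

Collect each base-dimension exponent across the product:
  M: (1) − 2·(1) − (0) − (1) = -2
  L: (1) − 2·(0) − (1) − (2) = -2
  T: (-3) − 2·(-2) − (-1) − (-3) = 5
  Θ: (-1) − 2·(0) − (0) − (0) = -1
So the dimensions are [M⁻² L⁻² T⁵ Θ⁻¹].

M: -2, L: -2, T: 5, Θ: -1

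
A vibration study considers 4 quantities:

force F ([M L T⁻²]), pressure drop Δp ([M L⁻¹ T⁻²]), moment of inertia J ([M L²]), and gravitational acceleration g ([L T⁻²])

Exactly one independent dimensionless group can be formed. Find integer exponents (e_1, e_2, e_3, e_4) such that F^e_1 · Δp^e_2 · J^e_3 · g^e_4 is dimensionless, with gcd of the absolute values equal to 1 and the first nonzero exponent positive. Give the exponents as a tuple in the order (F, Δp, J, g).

M: e_1·(1) + e_2·(1) + e_3·(1) + e_4·(0) = 0
L: e_1·(1) + e_2·(-1) + e_3·(2) + e_4·(1) = 0
T: e_1·(-2) + e_2·(-2) + e_3·(0) + e_4·(-2) = 0
Solving this homogeneous linear system for the smallest-integer solution (first nonzero entry positive) gives (2, -1, -1, -1).

(2, -1, -1, -1)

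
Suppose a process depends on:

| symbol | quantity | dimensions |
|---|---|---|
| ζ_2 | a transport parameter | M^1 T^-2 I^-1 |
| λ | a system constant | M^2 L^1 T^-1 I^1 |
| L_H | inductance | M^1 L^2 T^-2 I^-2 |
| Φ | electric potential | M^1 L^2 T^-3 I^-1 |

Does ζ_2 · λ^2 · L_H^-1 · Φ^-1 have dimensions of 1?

no

Sum the exponent of each base dimension across the product:
  M: [ζ_2]_M + 2·[λ]_M − [L_H]_M − [Φ]_M = (1) + 2·(2) − (1) − (1) = 3
  L: [ζ_2]_L + 2·[λ]_L − [L_H]_L − [Φ]_L = (0) + 2·(1) − (2) − (2) = -2
  T: [ζ_2]_T + 2·[λ]_T − [L_H]_T − [Φ]_T = (-2) + 2·(-1) − (-2) − (-3) = 1
  I: [ζ_2]_I + 2·[λ]_I − [L_H]_I − [Φ]_I = (-1) + 2·(1) − (-2) − (-1) = 4
Net dimensions [M³ L⁻² T I⁴] ≠ [1] — not dimensionless.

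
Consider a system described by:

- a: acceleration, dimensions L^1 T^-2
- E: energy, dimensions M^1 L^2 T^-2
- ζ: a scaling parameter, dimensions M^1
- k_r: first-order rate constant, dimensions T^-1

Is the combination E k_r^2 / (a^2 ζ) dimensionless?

yes

Sum the exponent of each base dimension across the product:
  M: −2·[a]_M + [E]_M − [ζ]_M + 2·[k_r]_M = −2·(0) + (1) − (1) + 2·(0) = 0
  L: −2·[a]_L + [E]_L − [ζ]_L + 2·[k_r]_L = −2·(1) + (2) − (0) + 2·(0) = 0
  T: −2·[a]_T + [E]_T − [ζ]_T + 2·[k_r]_T = −2·(-2) + (-2) − (0) + 2·(-1) = 0
All base exponents vanish — dimensionless.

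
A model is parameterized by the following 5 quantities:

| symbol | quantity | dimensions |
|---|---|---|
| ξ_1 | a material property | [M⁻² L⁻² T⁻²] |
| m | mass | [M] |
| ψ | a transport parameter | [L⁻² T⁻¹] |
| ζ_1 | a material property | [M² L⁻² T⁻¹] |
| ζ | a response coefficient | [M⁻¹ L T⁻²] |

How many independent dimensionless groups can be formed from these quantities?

There are 5 variables and 3 base dimensions (M, L, T).
The dimension matrix has rank 3.
Independent dimensionless groups: 5 − 3 = 2.

2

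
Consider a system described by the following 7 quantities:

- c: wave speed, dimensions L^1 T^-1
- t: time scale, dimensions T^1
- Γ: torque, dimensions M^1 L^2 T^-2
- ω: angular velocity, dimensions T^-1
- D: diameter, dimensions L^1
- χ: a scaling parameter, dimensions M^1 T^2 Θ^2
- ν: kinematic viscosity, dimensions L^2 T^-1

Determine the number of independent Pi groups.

3

There are 7 variables and 4 base dimensions (M, L, T, Θ).
The dimension matrix has rank 4.
Independent dimensionless groups: 7 − 4 = 3.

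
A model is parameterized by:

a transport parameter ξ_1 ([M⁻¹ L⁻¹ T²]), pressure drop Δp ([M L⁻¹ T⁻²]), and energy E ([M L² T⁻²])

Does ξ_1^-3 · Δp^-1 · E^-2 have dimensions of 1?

yes

Sum the exponent of each base dimension across the product:
  M: −3·[ξ_1]_M − [Δp]_M − 2·[E]_M = −3·(-1) − (1) − 2·(1) = 0
  L: −3·[ξ_1]_L − [Δp]_L − 2·[E]_L = −3·(-1) − (-1) − 2·(2) = 0
  T: −3·[ξ_1]_T − [Δp]_T − 2·[E]_T = −3·(2) − (-2) − 2·(-2) = 0
All base exponents vanish — dimensionless.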